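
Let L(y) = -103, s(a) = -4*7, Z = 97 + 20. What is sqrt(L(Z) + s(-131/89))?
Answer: I*sqrt(131) ≈ 11.446*I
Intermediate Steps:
Z = 117
s(a) = -28
sqrt(L(Z) + s(-131/89)) = sqrt(-103 - 28) = sqrt(-131) = I*sqrt(131)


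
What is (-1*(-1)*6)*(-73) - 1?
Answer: -439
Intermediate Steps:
(-1*(-1)*6)*(-73) - 1 = (1*6)*(-73) - 1 = 6*(-73) - 1 = -438 - 1 = -439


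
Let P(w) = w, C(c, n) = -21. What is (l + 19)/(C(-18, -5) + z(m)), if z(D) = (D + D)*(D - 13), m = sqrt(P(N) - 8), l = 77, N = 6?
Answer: 96*I/(-25*I + 26*sqrt(2)) ≈ -1.214 + 1.7855*I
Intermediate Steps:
m = I*sqrt(2) (m = sqrt(6 - 8) = sqrt(-2) = I*sqrt(2) ≈ 1.4142*I)
z(D) = 2*D*(-13 + D) (z(D) = (2*D)*(-13 + D) = 2*D*(-13 + D))
(l + 19)/(C(-18, -5) + z(m)) = (77 + 19)/(-21 + 2*(I*sqrt(2))*(-13 + I*sqrt(2))) = 96/(-21 + 2*I*sqrt(2)*(-13 + I*sqrt(2)))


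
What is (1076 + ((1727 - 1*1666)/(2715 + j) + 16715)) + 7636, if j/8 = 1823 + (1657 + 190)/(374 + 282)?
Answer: 36115625857/1420365 ≈ 25427.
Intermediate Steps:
j = 1197735/82 (j = 8*(1823 + (1657 + 190)/(374 + 282)) = 8*(1823 + 1847/656) = 8*(1197735/656) = 1197735/82 ≈ 14607.)
(1076 + ((1727 - 1*1666)/(2715 + j) + 16715)) + 7636 = (1076 + ((1727 - 1*1666)/(2715 + 1197735/82) + 16715)) + 7636 = (1076 + ((1727 - 1666)/(1420365/82) + 16715)) + 7636 = (1076 + (61*(82/1420365) + 16715)) + 7636 = (1076 + (5002/1420365 + 16715)) + 7636 = (1076 + 23741405977/1420365) + 7636 = 25269718717/1420365 + 7636 = 36115625857/1420365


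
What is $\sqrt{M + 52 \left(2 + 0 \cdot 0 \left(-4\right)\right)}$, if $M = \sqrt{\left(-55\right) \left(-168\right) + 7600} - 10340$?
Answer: $\sqrt{-10236 + 2 \sqrt{4210}} \approx 100.53 i$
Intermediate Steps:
$M = -10340 + 2 \sqrt{4210}$ ($M = \sqrt{9240 + 7600} - 10340 = \sqrt{16840} - 10340 = 2 \sqrt{4210} - 10340 = -10340 + 2 \sqrt{4210} \approx -10210.0$)
$\sqrt{M + 52 \left(2 + 0 \cdot 0 \left(-4\right)\right)} = \sqrt{\left(-10340 + 2 \sqrt{4210}\right) + 52 \left(2 + 0 \cdot 0 \left(-4\right)\right)} = \sqrt{\left(-10340 + 2 \sqrt{4210}\right) + 52 \left(2 + 0 \left(-4\right)\right)} = \sqrt{\left(-10340 + 2 \sqrt{4210}\right) + 52 \left(2 + 0\right)} = \sqrt{\left(-10340 + 2 \sqrt{4210}\right) + 52 \cdot 2} = \sqrt{\left(-10340 + 2 \sqrt{4210}\right) + 104} = \sqrt{-10236 + 2 \sqrt{4210}}$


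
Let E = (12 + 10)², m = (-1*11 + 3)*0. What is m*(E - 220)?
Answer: 0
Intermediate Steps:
m = 0 (m = (-11 + 3)*0 = -8*0 = 0)
E = 484 (E = 22² = 484)
m*(E - 220) = 0*(484 - 220) = 0*264 = 0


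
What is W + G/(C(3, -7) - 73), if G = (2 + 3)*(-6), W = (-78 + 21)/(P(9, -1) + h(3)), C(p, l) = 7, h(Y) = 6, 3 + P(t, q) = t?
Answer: -189/44 ≈ -4.2955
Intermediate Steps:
P(t, q) = -3 + t
W = -19/4 (W = (-78 + 21)/((-3 + 9) + 6) = -57/(6 + 6) = -57/12 = -57*1/12 = -19/4 ≈ -4.7500)
G = -30 (G = 5*(-6) = -30)
W + G/(C(3, -7) - 73) = -19/4 - 30/(7 - 73) = -19/4 - 30/(-66) = -19/4 - 30*(-1/66) = -19/4 + 5/11 = -189/44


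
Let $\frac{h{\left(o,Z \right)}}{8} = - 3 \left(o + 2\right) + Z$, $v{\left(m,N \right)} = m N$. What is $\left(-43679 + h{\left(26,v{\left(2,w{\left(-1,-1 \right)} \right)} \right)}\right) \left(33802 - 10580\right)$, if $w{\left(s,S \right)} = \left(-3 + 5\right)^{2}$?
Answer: $-1028432714$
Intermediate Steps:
$w{\left(s,S \right)} = 4$ ($w{\left(s,S \right)} = 2^{2} = 4$)
$v{\left(m,N \right)} = N m$
$h{\left(o,Z \right)} = -48 - 24 o + 8 Z$ ($h{\left(o,Z \right)} = 8 \left(- 3 \left(o + 2\right) + Z\right) = 8 \left(- 3 \left(2 + o\right) + Z\right) = 8 \left(\left(-6 - 3 o\right) + Z\right) = 8 \left(-6 + Z - 3 o\right) = -48 - 24 o + 8 Z$)
$\left(-43679 + h{\left(26,v{\left(2,w{\left(-1,-1 \right)} \right)} \right)}\right) \left(33802 - 10580\right) = \left(-43679 - \left(672 - 32 \cdot 2\right)\right) \left(33802 - 10580\right) = \left(-43679 - 608\right) 23222 = \left(-44287\right) 23222 = -1028432714$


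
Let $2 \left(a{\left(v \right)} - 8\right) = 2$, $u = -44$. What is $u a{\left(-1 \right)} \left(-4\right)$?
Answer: $1584$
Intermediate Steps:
$a{\left(v \right)} = 9$ ($a{\left(v \right)} = 8 + \frac{1}{2} \cdot 2 = 8 + 1 = 9$)
$u a{\left(-1 \right)} \left(-4\right) = \left(-44\right) 9 \left(-4\right) = \left(-396\right) \left(-4\right) = 1584$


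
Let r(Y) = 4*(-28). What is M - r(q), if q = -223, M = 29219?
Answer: 29331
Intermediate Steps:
r(Y) = -112
M - r(q) = 29219 - 1*(-112) = 29219 + 112 = 29331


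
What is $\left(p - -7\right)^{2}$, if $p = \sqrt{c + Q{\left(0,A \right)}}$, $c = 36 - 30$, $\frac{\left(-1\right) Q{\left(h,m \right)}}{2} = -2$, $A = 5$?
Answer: $\left(7 + \sqrt{10}\right)^{2} \approx 103.27$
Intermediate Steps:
$Q{\left(h,m \right)} = 4$ ($Q{\left(h,m \right)} = \left(-2\right) \left(-2\right) = 4$)
$c = 6$
$p = \sqrt{10}$ ($p = \sqrt{6 + 4} = \sqrt{10} \approx 3.1623$)
$\left(p - -7\right)^{2} = \left(\sqrt{10} - -7\right)^{2} = \left(\sqrt{10} + 7\right)^{2} = \left(7 + \sqrt{10}\right)^{2}$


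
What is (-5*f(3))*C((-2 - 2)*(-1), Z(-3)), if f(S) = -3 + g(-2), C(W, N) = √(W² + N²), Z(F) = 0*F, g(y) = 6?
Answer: -60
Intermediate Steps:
Z(F) = 0
C(W, N) = √(N² + W²)
f(S) = 3 (f(S) = -3 + 6 = 3)
(-5*f(3))*C((-2 - 2)*(-1), Z(-3)) = (-5*3)*√(0² + ((-2 - 2)*(-1))²) = -15*√(0 + (-4*(-1))²) = -15*√(0 + 4²) = -15*√(0 + 16) = -15*√16 = -15*4 = -60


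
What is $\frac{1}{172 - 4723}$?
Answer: $- \frac{1}{4551} \approx -0.00021973$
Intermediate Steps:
$\frac{1}{172 - 4723} = \frac{1}{-4551} = - \frac{1}{4551}$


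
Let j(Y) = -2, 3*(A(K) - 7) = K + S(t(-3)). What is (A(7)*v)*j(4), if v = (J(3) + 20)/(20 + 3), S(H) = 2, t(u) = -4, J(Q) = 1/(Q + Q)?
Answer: -1210/69 ≈ -17.536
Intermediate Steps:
J(Q) = 1/(2*Q)
v = 121/138 (v = ((½)/3 + 20)/(20 + 3) = ((½)*(⅓) + 20)/23 = (⅙ + 20)*(1/23) = (121/6)*(1/23) = 121/138 ≈ 0.87681)
A(K) = 23/3 + K/3 (A(K) = 7 + (K + 2)/3 = 7 + (2 + K)/3 = 7 + (⅔ + K/3) = 23/3 + K/3)
(A(7)*v)*j(4) = ((23/3 + (⅓)*7)*(121/138))*(-2) = ((23/3 + 7/3)*(121/138))*(-2) = (10*(121/138))*(-2) = (605/69)*(-2) = -1210/69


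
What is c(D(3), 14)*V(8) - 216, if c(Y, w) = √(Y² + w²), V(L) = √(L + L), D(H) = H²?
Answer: -216 + 4*√277 ≈ -149.43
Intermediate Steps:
V(L) = √2*√L (V(L) = √(2*L) = √2*√L)
c(D(3), 14)*V(8) - 216 = √((3²)² + 14²)*(√2*√8) - 216 = √(9² + 196)*(√2*(2*√2)) - 216 = √(81 + 196)*4 - 216 = √277*4 - 216 = 4*√277 - 216 = -216 + 4*√277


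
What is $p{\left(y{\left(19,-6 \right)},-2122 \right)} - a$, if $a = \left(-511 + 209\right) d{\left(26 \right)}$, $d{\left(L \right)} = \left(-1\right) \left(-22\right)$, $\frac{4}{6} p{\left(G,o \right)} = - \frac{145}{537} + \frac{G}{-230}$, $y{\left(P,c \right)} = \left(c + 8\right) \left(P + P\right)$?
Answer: $\frac{273496399}{41170} \approx 6643.1$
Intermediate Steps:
$y{\left(P,c \right)} = 2 P \left(8 + c\right)$ ($y{\left(P,c \right)} = \left(8 + c\right) 2 P = 2 P \left(8 + c\right)$)
$p{\left(G,o \right)} = - \frac{145}{358} - \frac{3 G}{460}$ ($p{\left(G,o \right)} = \frac{3 \left(- \frac{145}{537} + \frac{G}{-230}\right)}{2} = \frac{3 \left(\left(-145\right) \frac{1}{537} + G \left(- \frac{1}{230}\right)\right)}{2} = \frac{3 \left(- \frac{145}{537} - \frac{G}{230}\right)}{2} = - \frac{145}{358} - \frac{3 G}{460}$)
$d{\left(L \right)} = 22$
$a = -6644$ ($a = \left(-511 + 209\right) 22 = \left(-302\right) 22 = -6644$)
$p{\left(y{\left(19,-6 \right)},-2122 \right)} - a = \left(- \frac{145}{358} - \frac{3 \cdot 2 \cdot 19 \left(8 - 6\right)}{460}\right) - -6644 = \left(- \frac{145}{358} - \frac{3 \cdot 2 \cdot 19 \cdot 2}{460}\right) + 6644 = \left(- \frac{145}{358} - \frac{57}{115}\right) + 6644 = - \frac{37081}{41170} + 6644 = \frac{273496399}{41170}$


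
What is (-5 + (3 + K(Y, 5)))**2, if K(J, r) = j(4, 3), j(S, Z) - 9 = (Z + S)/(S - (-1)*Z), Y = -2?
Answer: 64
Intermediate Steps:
j(S, Z) = 10 (j(S, Z) = 9 + (Z + S)/(S - (-1)*Z) = 9 + (S + Z)/(S + Z) = 9 + 1 = 10)
K(J, r) = 10
(-5 + (3 + K(Y, 5)))**2 = (-5 + (3 + 10))**2 = (-5 + 13)**2 = 8**2 = 64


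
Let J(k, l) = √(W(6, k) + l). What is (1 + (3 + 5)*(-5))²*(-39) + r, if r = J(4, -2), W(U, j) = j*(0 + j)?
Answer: -59319 + √14 ≈ -59315.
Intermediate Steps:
W(U, j) = j² (W(U, j) = j*j = j²)
J(k, l) = √(l + k²) (J(k, l) = √(k² + l) = √(l + k²))
r = √14 (r = √(-2 + 4²) = √(-2 + 16) = √14 ≈ 3.7417)
(1 + (3 + 5)*(-5))²*(-39) + r = (1 + (3 + 5)*(-5))²*(-39) + √14 = (1 + 8*(-5))²*(-39) + √14 = (1 - 40)²*(-39) + √14 = (-39)²*(-39) + √14 = 1521*(-39) + √14 = -59319 + √14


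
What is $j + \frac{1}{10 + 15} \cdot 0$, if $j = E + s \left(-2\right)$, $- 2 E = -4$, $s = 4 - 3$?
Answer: $0$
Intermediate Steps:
$s = 1$ ($s = 4 - 3 = 1$)
$E = 2$ ($E = \left(- \frac{1}{2}\right) \left(-4\right) = 2$)
$j = 0$ ($j = 2 + 1 \left(-2\right) = 2 - 2 = 0$)
$j + \frac{1}{10 + 15} \cdot 0 = 0 + \frac{1}{10 + 15} \cdot 0 = 0 + \frac{1}{25} \cdot 0 = 0 + 0 = 0$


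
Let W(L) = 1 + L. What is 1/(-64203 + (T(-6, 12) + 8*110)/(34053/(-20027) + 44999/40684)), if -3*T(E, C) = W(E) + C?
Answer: -207521691/13629988228165 ≈ -1.5225e-5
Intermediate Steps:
T(E, C) = -⅓ - C/3 - E/3 (T(E, C) = -((1 + E) + C)/3 = -(1 + C + E)/3 = -⅓ - C/3 - E/3)
1/(-64203 + (T(-6, 12) + 8*110)/(34053/(-20027) + 44999/40684)) = 1/(-64203 + ((-⅓ - ⅓*12 - ⅓*(-6)) + 8*110)/(34053/(-20027) + 44999/40684)) = 1/(-64203 + ((-⅓ - 4 + 2) + 880)/(34053*(-1/20027) + 44999*(1/40684))) = 1/(-64203 + (-7/3 + 880)/(-34053/20027 + 44999/40684)) = 1/(-64203 + 2633/(3*(-69173897/116396924))) = 1/(-64203 + (2633/3)*(-116396924/69173897)) = 1/(-64203 - 306473100892/207521691) = 1/(-13629988228165/207521691) = -207521691/13629988228165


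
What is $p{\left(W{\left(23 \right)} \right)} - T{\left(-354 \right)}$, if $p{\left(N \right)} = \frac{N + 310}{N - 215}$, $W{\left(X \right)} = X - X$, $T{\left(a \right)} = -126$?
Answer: $\frac{5356}{43} \approx 124.56$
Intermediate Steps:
$W{\left(X \right)} = 0$
$p{\left(N \right)} = \frac{310 + N}{-215 + N}$
$p{\left(W{\left(23 \right)} \right)} - T{\left(-354 \right)} = \frac{310 + 0}{-215 + 0} - -126 = \frac{1}{-215} \cdot 310 + 126 = \left(- \frac{1}{215}\right) 310 + 126 = - \frac{62}{43} + 126 = \frac{5356}{43}$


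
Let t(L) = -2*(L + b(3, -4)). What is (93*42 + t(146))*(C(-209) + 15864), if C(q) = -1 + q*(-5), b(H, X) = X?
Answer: 61240776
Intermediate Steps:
C(q) = -1 - 5*q
t(L) = 8 - 2*L (t(L) = -2*(L - 4) = -2*(-4 + L) = 8 - 2*L)
(93*42 + t(146))*(C(-209) + 15864) = (93*42 + (8 - 2*146))*((-1 - 5*(-209)) + 15864) = (3906 + (8 - 292))*((-1 + 1045) + 15864) = (3906 - 284)*(1044 + 15864) = 3622*16908 = 61240776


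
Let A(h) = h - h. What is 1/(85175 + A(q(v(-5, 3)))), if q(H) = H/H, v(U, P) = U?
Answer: 1/85175 ≈ 1.1741e-5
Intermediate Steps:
q(H) = 1
A(h) = 0
1/(85175 + A(q(v(-5, 3)))) = 1/(85175 + 0) = 1/85175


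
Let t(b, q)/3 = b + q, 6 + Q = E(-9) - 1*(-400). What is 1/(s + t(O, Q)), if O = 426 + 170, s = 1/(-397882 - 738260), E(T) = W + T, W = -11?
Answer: 1136142/3306173219 ≈ 0.00034364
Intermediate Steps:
E(T) = -11 + T
s = -1/1136142 (s = 1/(-1136142) = -1/1136142 ≈ -8.8017e-7)
Q = 374 (Q = -6 + ((-11 - 9) - 1*(-400)) = -6 + (-20 + 400) = -6 + 380 = 374)
O = 596
t(b, q) = 3*b + 3*q (t(b, q) = 3*(b + q) = 3*b + 3*q)
1/(s + t(O, Q)) = 1/(-1/1136142 + (3*596 + 3*374)) = 1/(-1/1136142 + (1788 + 1122)) = 1/(-1/1136142 + 2910) = 1/(3306173219/1136142) = 1136142/3306173219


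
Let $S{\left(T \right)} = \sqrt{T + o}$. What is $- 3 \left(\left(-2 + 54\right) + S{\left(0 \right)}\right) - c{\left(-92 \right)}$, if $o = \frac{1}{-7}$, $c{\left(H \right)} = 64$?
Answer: $-220 - \frac{3 i \sqrt{7}}{7} \approx -220.0 - 1.1339 i$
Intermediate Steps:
$o = - \frac{1}{7} \approx -0.14286$
$S{\left(T \right)} = \sqrt{- \frac{1}{7} + T}$ ($S{\left(T \right)} = \sqrt{T - \frac{1}{7}} = \sqrt{- \frac{1}{7} + T}$)
$- 3 \left(\left(-2 + 54\right) + S{\left(0 \right)}\right) - c{\left(-92 \right)} = - 3 \left(\left(-2 + 54\right) + \frac{\sqrt{-7 + 49 \cdot 0}}{7}\right) - 64 = - 3 \left(52 + \frac{\sqrt{-7 + 0}}{7}\right) - 64 = - 3 \left(52 + \frac{\sqrt{-7}}{7}\right) - 64 = - 3 \left(52 + \frac{i \sqrt{7}}{7}\right) - 64 = \left(-156 - \frac{3 i \sqrt{7}}{7}\right) - 64 = -220 - \frac{3 i \sqrt{7}}{7}$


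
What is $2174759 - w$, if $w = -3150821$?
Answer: $5325580$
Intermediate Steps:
$2174759 - w = 2174759 - -3150821 = 2174759 + 3150821 = 5325580$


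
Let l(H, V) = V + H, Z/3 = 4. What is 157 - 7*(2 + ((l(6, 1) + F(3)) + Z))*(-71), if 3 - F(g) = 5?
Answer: 9600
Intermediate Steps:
Z = 12 (Z = 3*4 = 12)
F(g) = -2 (F(g) = 3 - 1*5 = 3 - 5 = -2)
l(H, V) = H + V
157 - 7*(2 + ((l(6, 1) + F(3)) + Z))*(-71) = 157 - 7*(2 + (((6 + 1) - 2) + 12))*(-71) = 157 - 7*(2 + ((7 - 2) + 12))*(-71) = 157 - 7*(2 + (5 + 12))*(-71) = 157 - 7*(2 + 17)*(-71) = 157 - 7*19*(-71) = 157 - 133*(-71) = 157 + 9443 = 9600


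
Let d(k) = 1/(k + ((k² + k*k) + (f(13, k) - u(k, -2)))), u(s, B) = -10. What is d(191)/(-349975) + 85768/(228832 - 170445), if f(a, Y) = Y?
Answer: 2201841769494813/1498914926300050 ≈ 1.4690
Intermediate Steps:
d(k) = 1/(10 + 2*k + 2*k²) (d(k) = 1/(k + ((k² + k*k) + (k - 1*(-10)))) = 1/(k + ((k² + k²) + (k + 10))) = 1/(k + (2*k² + (10 + k))) = 1/(k + (10 + k + 2*k²)) = 1/(10 + 2*k + 2*k²))
d(191)/(-349975) + 85768/(228832 - 170445) = (1/(2*(5 + 191 + 191²)))/(-349975) + 85768/(228832 - 170445) = (1/(2*(5 + 191 + 36481)))*(-1/349975) + 85768/58387 = ((½)/36677)*(-1/349975) + 85768*(1/58387) = ((½)*(1/36677))*(-1/349975) + 85768/58387 = (1/73354)*(-1/349975) + 85768/58387 = -1/25672066150 + 85768/58387 = 2201841769494813/1498914926300050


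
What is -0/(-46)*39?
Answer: 0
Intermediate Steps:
-0/(-46)*39 = -0*(-1)/46*39 = -28*0*39 = 0*39 = 0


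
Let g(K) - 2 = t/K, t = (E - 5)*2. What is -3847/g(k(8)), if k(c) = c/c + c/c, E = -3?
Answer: 3847/6 ≈ 641.17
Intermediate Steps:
k(c) = 2 (k(c) = 1 + 1 = 2)
t = -16 (t = (-3 - 5)*2 = -8*2 = -16)
g(K) = 2 - 16/K
-3847/g(k(8)) = -3847/(2 - 16/2) = -3847/(2 - 16*1/2) = -3847/(2 - 8) = -3847/(-6) = -3847*(-1/6) = 3847/6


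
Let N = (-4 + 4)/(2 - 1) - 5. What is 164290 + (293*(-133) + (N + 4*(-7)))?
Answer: 125288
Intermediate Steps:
N = -5 (N = 0/1 - 5 = 0*1 - 5 = 0 - 5 = -5)
164290 + (293*(-133) + (N + 4*(-7))) = 164290 + (293*(-133) + (-5 + 4*(-7))) = 164290 + (-38969 + (-5 - 28)) = 164290 + (-38969 - 33) = 164290 - 39002 = 125288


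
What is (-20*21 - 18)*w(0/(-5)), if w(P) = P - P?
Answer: 0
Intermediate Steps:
w(P) = 0
(-20*21 - 18)*w(0/(-5)) = (-20*21 - 18)*0 = (-420 - 18)*0 = -438*0 = 0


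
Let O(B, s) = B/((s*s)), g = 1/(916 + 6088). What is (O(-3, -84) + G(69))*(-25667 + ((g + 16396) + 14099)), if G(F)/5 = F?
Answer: 1306622084067/784448 ≈ 1.6657e+6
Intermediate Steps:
G(F) = 5*F
g = 1/7004 ≈ 0.00014278
O(B, s) = B/s² (O(B, s) = B/(s²) = B/s²)
(O(-3, -84) + G(69))*(-25667 + ((g + 16396) + 14099)) = (-3/(-84)² + 5*69)*(-25667 + ((1/7004 + 16396) + 14099)) = (-3*1/7056 + 345)*(-25667 + (114837585/7004 + 14099)) = (-1/2352 + 345)*(-25667 + 213586981/7004) = (811439/2352)*(33815313/7004) = 1306622084067/784448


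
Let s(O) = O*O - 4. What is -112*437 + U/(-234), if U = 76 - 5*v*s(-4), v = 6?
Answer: -5726306/117 ≈ -48943.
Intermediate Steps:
s(O) = -4 + O**2 (s(O) = O**2 - 4 = -4 + O**2)
U = -284 (U = 76 - 5*6*(-4 + (-4)**2) = 76 - 30*(-4 + 16) = 76 - 30*12 = 76 - 1*360 = 76 - 360 = -284)
-112*437 + U/(-234) = -112*437 - 284/(-234) = -48944 - 284*(-1/234) = -48944 + 142/117 = -5726306/117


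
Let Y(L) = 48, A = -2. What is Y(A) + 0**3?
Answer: 48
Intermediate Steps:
Y(A) + 0**3 = 48 + 0**3 = 48 + 0 = 48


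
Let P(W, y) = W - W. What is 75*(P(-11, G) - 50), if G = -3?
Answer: -3750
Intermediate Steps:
P(W, y) = 0
75*(P(-11, G) - 50) = 75*(0 - 50) = 75*(-50) = -3750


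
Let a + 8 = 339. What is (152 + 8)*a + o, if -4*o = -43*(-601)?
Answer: 185997/4 ≈ 46499.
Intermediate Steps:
a = 331 (a = -8 + 339 = 331)
o = -25843/4 (o = -(-43)*(-601)/4 = -1/4*25843 = -25843/4 ≈ -6460.8)
(152 + 8)*a + o = (152 + 8)*331 - 25843/4 = 160*331 - 25843/4 = 52960 - 25843/4 = 185997/4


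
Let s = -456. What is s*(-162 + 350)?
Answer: -85728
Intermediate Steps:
s*(-162 + 350) = -456*(-162 + 350) = -456*188 = -85728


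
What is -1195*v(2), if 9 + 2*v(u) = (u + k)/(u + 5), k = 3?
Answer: 34655/7 ≈ 4950.7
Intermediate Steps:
v(u) = -9/2 + (3 + u)/(2*(5 + u)) (v(u) = -9/2 + ((u + 3)/(u + 5))/2 = -9/2 + ((3 + u)/(5 + u))/2 = -9/2 + (3 + u)/(2*(5 + u)))
-1195*v(2) = -1195*(-21 - 4*2)/(5 + 2) = -1195*(-21 - 8)/7 = -1195*(-29)/7 = -1195*(-29/7) = 34655/7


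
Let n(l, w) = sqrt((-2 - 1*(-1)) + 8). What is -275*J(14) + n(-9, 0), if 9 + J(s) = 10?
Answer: -275 + sqrt(7) ≈ -272.35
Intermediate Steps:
J(s) = 1 (J(s) = -9 + 10 = 1)
n(l, w) = sqrt(7) (n(l, w) = sqrt((-2 + 1) + 8) = sqrt(-1 + 8) = sqrt(7))
-275*J(14) + n(-9, 0) = -275*1 + sqrt(7) = -275 + sqrt(7)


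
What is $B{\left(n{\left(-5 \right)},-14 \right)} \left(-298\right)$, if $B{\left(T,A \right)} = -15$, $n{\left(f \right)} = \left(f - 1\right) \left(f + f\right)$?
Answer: $4470$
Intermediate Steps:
$n{\left(f \right)} = 2 f \left(-1 + f\right)$ ($n{\left(f \right)} = \left(-1 + f\right) 2 f = 2 f \left(-1 + f\right)$)
$B{\left(n{\left(-5 \right)},-14 \right)} \left(-298\right) = \left(-15\right) \left(-298\right) = 4470$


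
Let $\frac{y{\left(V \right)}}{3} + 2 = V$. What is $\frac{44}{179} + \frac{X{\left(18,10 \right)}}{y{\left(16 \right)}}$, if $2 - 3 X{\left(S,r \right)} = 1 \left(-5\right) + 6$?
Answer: $\frac{5723}{22554} \approx 0.25375$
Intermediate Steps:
$X{\left(S,r \right)} = \frac{1}{3}$ ($X{\left(S,r \right)} = \frac{2}{3} - \frac{1 \left(-5\right) + 6}{3} = \frac{2}{3} - \frac{-5 + 6}{3} = \frac{2}{3} - \frac{1}{3} = \frac{1}{3}$)
$y{\left(V \right)} = -6 + 3 V$
$\frac{44}{179} + \frac{X{\left(18,10 \right)}}{y{\left(16 \right)}} = \frac{44}{179} + \frac{1}{3 \left(-6 + 3 \cdot 16\right)} = 44 \cdot \frac{1}{179} + \frac{1}{3 \left(-6 + 48\right)} = \frac{44}{179} + \frac{1}{3 \cdot 42} = \frac{44}{179} + \frac{1}{3} \cdot \frac{1}{42} = \frac{44}{179} + \frac{1}{126} = \frac{5723}{22554}$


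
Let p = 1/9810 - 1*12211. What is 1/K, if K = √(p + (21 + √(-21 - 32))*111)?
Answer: 3*√1090/√(-96922799 + 1088910*I*√53) ≈ 0.00040972 - 0.010035*I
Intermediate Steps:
p = -119789909/9810 (p = 1/9810 - 12211 = -119789909/9810 ≈ -12211.)
K = √(-96922799/9810 + 111*I*√53) (K = √(-119789909/9810 + (21 + √(-21 - 32))*111) = √(-119789909/9810 + (21 + √(-53))*111) = √(-119789909/9810 + (21 + I*√53)*111) = √(-119789909/9810 + (2331 + 111*I*√53)) = √(-96922799/9810 + 111*I*√53) ≈ 4.0615 + 99.481*I)
1/K = 1/(√(-105645850910 + 1186911900*I*√53)/3270) = 3270/√(-105645850910 + 1186911900*I*√53)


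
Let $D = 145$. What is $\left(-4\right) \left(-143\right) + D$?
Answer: $717$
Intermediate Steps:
$\left(-4\right) \left(-143\right) + D = \left(-4\right) \left(-143\right) + 145 = 572 + 145 = 717$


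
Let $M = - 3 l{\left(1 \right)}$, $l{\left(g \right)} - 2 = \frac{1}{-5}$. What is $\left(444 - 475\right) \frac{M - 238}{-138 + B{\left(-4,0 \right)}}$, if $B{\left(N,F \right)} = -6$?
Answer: $- \frac{37727}{720} \approx -52.399$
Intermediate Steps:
$l{\left(g \right)} = \frac{9}{5}$ ($l{\left(g \right)} = 2 + \frac{1}{-5} = 2 - \frac{1}{5} = \frac{9}{5}$)
$M = - \frac{27}{5}$ ($M = \left(-3\right) \frac{9}{5} = - \frac{27}{5} \approx -5.4$)
$\left(444 - 475\right) \frac{M - 238}{-138 + B{\left(-4,0 \right)}} = \left(444 - 475\right) \frac{- \frac{27}{5} - 238}{-138 - 6} = - 31 \left(- \frac{1217}{5 \left(-144\right)}\right) = - 31 \left(\left(- \frac{1217}{5}\right) \left(- \frac{1}{144}\right)\right) = \left(-31\right) \frac{1217}{720} = - \frac{37727}{720}$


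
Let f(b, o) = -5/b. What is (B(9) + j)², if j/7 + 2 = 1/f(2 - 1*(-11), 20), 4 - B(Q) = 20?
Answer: 58081/25 ≈ 2323.2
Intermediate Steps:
B(Q) = -16 (B(Q) = 4 - 1*20 = 4 - 20 = -16)
j = -161/5 (j = -14 + 7/((-5/(2 - 1*(-11)))) = -14 + 7/((-5/(2 + 11))) = -14 + 7/((-5/13)) = -14 + 7/((-5*1/13)) = -14 + 7/(-5/13) = -14 + 7*(-13/5) = -14 - 91/5 = -161/5 ≈ -32.200)
(B(9) + j)² = (-16 - 161/5)² = (-241/5)² = 58081/25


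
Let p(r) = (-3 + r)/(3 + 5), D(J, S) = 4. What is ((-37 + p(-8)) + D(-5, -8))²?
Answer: 75625/64 ≈ 1181.6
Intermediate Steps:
p(r) = -3/8 + r/8 (p(r) = (-3 + r)/8 = (-3 + r)*(⅛) = -3/8 + r/8)
((-37 + p(-8)) + D(-5, -8))² = ((-37 + (-3/8 + (⅛)*(-8))) + 4)² = ((-37 + (-3/8 - 1)) + 4)² = ((-37 - 11/8) + 4)² = (-307/8 + 4)² = (-275/8)² = 75625/64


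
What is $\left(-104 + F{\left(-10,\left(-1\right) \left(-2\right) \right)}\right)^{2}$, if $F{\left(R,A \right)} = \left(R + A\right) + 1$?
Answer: $12321$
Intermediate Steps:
$F{\left(R,A \right)} = 1 + A + R$ ($F{\left(R,A \right)} = \left(A + R\right) + 1 = 1 + A + R$)
$\left(-104 + F{\left(-10,\left(-1\right) \left(-2\right) \right)}\right)^{2} = \left(-104 - 7\right)^{2} = \left(-111\right)^{2} = 12321$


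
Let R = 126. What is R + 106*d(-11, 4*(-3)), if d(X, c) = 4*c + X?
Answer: -6128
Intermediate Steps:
d(X, c) = X + 4*c
R + 106*d(-11, 4*(-3)) = 126 + 106*(-11 + 4*(4*(-3))) = 126 + 106*(-11 + 4*(-12)) = 126 + 106*(-11 - 48) = 126 + 106*(-59) = 126 - 6254 = -6128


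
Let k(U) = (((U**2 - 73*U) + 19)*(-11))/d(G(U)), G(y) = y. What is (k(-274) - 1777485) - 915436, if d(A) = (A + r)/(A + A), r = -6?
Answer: -331815649/70 ≈ -4.7402e+6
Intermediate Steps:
d(A) = (-6 + A)/(2*A) (d(A) = (A - 6)/(A + A) = (-6 + A)/((2*A)) = (-6 + A)*(1/(2*A)) = (-6 + A)/(2*A))
k(U) = 2*U*(-209 - 11*U**2 + 803*U)/(-6 + U) (k(U) = (((U**2 - 73*U) + 19)*(-11))/(((-6 + U)/(2*U))) = ((19 + U**2 - 73*U)*(-11))*(2*U/(-6 + U)) = (-209 - 11*U**2 + 803*U)*(2*U/(-6 + U)) = 2*U*(-209 - 11*U**2 + 803*U)/(-6 + U))
(k(-274) - 1777485) - 915436 = (22*(-274)*(-19 - 1*(-274)**2 + 73*(-274))/(-6 - 274) - 1777485) - 915436 = (22*(-274)*(-19 - 1*75076 - 20002)/(-280) - 1777485) - 915436 = (22*(-274)*(-1/280)*(-19 - 75076 - 20002) - 1777485) - 915436 = (22*(-274)*(-1/280)*(-95097) - 1777485) - 915436 = (-143311179/70 - 1777485) - 915436 = -267735129/70 - 915436 = -331815649/70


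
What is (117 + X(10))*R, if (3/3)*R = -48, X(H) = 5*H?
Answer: -8016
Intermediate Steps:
R = -48
(117 + X(10))*R = (117 + 5*10)*(-48) = (117 + 50)*(-48) = 167*(-48) = -8016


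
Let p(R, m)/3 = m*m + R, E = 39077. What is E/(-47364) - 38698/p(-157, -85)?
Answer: -221790065/83692188 ≈ -2.6501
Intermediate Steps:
p(R, m) = 3*R + 3*m**2 (p(R, m) = 3*(m*m + R) = 3*(m**2 + R) = 3*(R + m**2) = 3*R + 3*m**2)
E/(-47364) - 38698/p(-157, -85) = 39077/(-47364) - 38698/(3*(-157) + 3*(-85)**2) = 39077*(-1/47364) - 38698/(-471 + 3*7225) = -39077/47364 - 38698/(-471 + 21675) = -39077/47364 - 38698/21204 = -39077/47364 - 38698*1/21204 = -39077/47364 - 19349/10602 = -221790065/83692188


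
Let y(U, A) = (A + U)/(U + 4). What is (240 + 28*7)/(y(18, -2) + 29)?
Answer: 44/3 ≈ 14.667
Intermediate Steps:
y(U, A) = (A + U)/(4 + U)
(240 + 28*7)/(y(18, -2) + 29) = (240 + 28*7)/((-2 + 18)/(4 + 18) + 29) = (240 + 196)/(16/22 + 29) = 436/((1/22)*16 + 29) = 436/(8/11 + 29) = 436/(327/11) = 436*(11/327) = 44/3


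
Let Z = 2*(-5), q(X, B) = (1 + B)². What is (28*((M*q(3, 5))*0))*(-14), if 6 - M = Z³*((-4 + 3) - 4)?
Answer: 0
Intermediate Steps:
Z = -10
M = -4994 (M = 6 - (-10)³*((-4 + 3) - 4) = 6 - (-1000)*(-1 - 4) = 6 - (-1000)*(-5) = 6 - 1*5000 = 6 - 5000 = -4994)
(28*((M*q(3, 5))*0))*(-14) = (28*(-4994*(1 + 5)²*0))*(-14) = (28*(-4994*6²*0))*(-14) = (28*(-4994*36*0))*(-14) = (28*(-179784*0))*(-14) = (28*0)*(-14) = 0*(-14) = 0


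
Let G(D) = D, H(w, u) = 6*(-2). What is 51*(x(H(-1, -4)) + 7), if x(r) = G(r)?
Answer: -255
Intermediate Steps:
H(w, u) = -12
x(r) = r
51*(x(H(-1, -4)) + 7) = 51*(-12 + 7) = 51*(-5) = -255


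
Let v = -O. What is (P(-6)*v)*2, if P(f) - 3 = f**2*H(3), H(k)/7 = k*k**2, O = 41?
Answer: -558174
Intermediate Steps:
H(k) = 7*k**3 (H(k) = 7*(k*k**2) = 7*k**3)
P(f) = 3 + 189*f**2 (P(f) = 3 + f**2*(7*3**3) = 3 + f**2*(7*27) = 3 + f**2*189 = 3 + 189*f**2)
v = -41 (v = -1*41 = -41)
(P(-6)*v)*2 = ((3 + 189*(-6)**2)*(-41))*2 = ((3 + 189*36)*(-41))*2 = ((3 + 6804)*(-41))*2 = (6807*(-41))*2 = -279087*2 = -558174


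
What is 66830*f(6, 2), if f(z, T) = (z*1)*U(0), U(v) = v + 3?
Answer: 1202940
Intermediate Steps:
U(v) = 3 + v
f(z, T) = 3*z (f(z, T) = (z*1)*(3 + 0) = z*3 = 3*z)
66830*f(6, 2) = 66830*(3*6) = 66830*18 = 1202940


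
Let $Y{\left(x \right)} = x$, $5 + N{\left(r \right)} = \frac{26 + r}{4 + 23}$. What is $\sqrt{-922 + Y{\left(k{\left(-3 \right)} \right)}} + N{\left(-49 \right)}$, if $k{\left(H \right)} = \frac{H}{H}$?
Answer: $- \frac{158}{27} + i \sqrt{921} \approx -5.8519 + 30.348 i$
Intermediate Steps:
$k{\left(H \right)} = 1$
$N{\left(r \right)} = - \frac{109}{27} + \frac{r}{27}$ ($N{\left(r \right)} = -5 + \frac{26 + r}{4 + 23} = -5 + \frac{26 + r}{27} = -5 + \left(26 + r\right) \frac{1}{27} = -5 + \left(\frac{26}{27} + \frac{r}{27}\right) = - \frac{109}{27} + \frac{r}{27}$)
$\sqrt{-922 + Y{\left(k{\left(-3 \right)} \right)}} + N{\left(-49 \right)} = \sqrt{-922 + 1} + \left(- \frac{109}{27} + \frac{1}{27} \left(-49\right)\right) = \sqrt{-921} - \frac{158}{27} = i \sqrt{921} - \frac{158}{27} = - \frac{158}{27} + i \sqrt{921}$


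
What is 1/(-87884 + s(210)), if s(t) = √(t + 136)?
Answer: -254/22322535 - √346/7723597110 ≈ -1.1381e-5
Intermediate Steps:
s(t) = √(136 + t)
1/(-87884 + s(210)) = 1/(-87884 + √(136 + 210)) = 1/(-87884 + √346)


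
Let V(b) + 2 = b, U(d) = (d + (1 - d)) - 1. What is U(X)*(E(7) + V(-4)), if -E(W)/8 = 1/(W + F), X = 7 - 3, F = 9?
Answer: 0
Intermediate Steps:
X = 4
U(d) = 0 (U(d) = 1 - 1 = 0)
E(W) = -8/(9 + W) (E(W) = -8/(W + 9) = -8/(9 + W))
V(b) = -2 + b
U(X)*(E(7) + V(-4)) = 0*(-8/(9 + 7) + (-2 - 4)) = 0*(-8/16 - 6) = 0*(-8*1/16 - 6) = 0*(-½ - 6) = 0*(-13/2) = 0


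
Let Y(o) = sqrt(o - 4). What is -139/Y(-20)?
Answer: 139*I*sqrt(6)/12 ≈ 28.373*I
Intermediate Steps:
Y(o) = sqrt(-4 + o)
-139/Y(-20) = -139/sqrt(-4 - 20) = -139*(-I*sqrt(6)/12) = -(-139)*I*sqrt(6)/12 = 139*I*sqrt(6)/12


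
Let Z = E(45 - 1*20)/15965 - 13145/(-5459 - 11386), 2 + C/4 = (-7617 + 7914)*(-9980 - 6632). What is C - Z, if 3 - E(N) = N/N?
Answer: -1061471871763163/53786085 ≈ -1.9735e+7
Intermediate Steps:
E(N) = 2 (E(N) = 3 - N/N = 3 - 1*1 = 3 - 1 = 2)
C = -19735064 (C = -8 + 4*((-7617 + 7914)*(-9980 - 6632)) = -8 + 4*(297*(-16612)) = -8 + 4*(-4933764) = -8 - 19735056 = -19735064)
Z = 41978723/53786085 (Z = 2/15965 - 13145/(-5459 - 11386) = 2*(1/15965) - 13145/(-16845) = 2/15965 - 13145*(-1/16845) = 2/15965 + 2629/3369 = 41978723/53786085 ≈ 0.78048)
C - Z = -19735064 - 1*41978723/53786085 = -19735064 - 41978723/53786085 = -1061471871763163/53786085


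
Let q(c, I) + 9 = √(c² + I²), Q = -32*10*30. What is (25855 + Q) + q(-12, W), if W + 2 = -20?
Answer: 16246 + 2*√157 ≈ 16271.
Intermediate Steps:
W = -22 (W = -2 - 20 = -22)
Q = -9600 (Q = -320*30 = -9600)
q(c, I) = -9 + √(I² + c²) (q(c, I) = -9 + √(c² + I²) = -9 + √(I² + c²))
(25855 + Q) + q(-12, W) = (25855 - 9600) + (-9 + √((-22)² + (-12)²)) = 16255 + (-9 + √(484 + 144)) = 16255 + (-9 + √628) = 16255 + (-9 + 2*√157) = 16246 + 2*√157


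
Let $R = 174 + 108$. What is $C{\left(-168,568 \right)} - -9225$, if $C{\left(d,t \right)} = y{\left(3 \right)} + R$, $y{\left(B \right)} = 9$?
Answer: $9516$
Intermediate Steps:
$R = 282$
$C{\left(d,t \right)} = 291$ ($C{\left(d,t \right)} = 9 + 282 = 291$)
$C{\left(-168,568 \right)} - -9225 = 291 - -9225 = 291 + 9225 = 9516$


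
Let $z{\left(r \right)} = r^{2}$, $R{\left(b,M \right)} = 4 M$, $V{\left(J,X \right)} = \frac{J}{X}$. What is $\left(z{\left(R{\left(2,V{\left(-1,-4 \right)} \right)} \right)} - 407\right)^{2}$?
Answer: $164836$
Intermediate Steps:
$\left(z{\left(R{\left(2,V{\left(-1,-4 \right)} \right)} \right)} - 407\right)^{2} = \left(\left(4 \left(- \frac{1}{-4}\right)\right)^{2} - 407\right)^{2} = \left(\left(4 \left(\left(-1\right) \left(- \frac{1}{4}\right)\right)\right)^{2} - 407\right)^{2} = \left(\left(4 \cdot \frac{1}{4}\right)^{2} - 407\right)^{2} = \left(1^{2} - 407\right)^{2} = \left(1 - 407\right)^{2} = \left(-406\right)^{2} = 164836$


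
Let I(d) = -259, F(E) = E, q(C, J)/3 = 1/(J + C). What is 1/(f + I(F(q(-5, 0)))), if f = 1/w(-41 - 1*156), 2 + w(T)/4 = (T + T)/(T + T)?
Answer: -4/1037 ≈ -0.0038573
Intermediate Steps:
q(C, J) = 3/(C + J) (q(C, J) = 3/(J + C) = 3/(C + J))
w(T) = -4 (w(T) = -8 + 4*((T + T)/(T + T)) = -8 + 4*((2*T)/((2*T))) = -8 + 4*((2*T)*(1/(2*T))) = -8 + 4*1 = -8 + 4 = -4)
f = -¼ (f = 1/(-4) = -¼ ≈ -0.25000)
1/(f + I(F(q(-5, 0)))) = 1/(-¼ - 259) = 1/(-1037/4) = -4/1037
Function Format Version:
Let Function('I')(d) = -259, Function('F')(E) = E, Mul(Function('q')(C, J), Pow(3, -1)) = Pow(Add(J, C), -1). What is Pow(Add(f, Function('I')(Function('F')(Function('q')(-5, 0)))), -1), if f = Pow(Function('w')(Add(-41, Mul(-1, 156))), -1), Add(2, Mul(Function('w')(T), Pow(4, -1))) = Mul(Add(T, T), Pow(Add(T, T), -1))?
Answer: Rational(-4, 1037) ≈ -0.0038573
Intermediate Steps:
Function('q')(C, J) = Mul(3, Pow(Add(C, J), -1)) (Function('q')(C, J) = Mul(3, Pow(Add(J, C), -1)) = Mul(3, Pow(Add(C, J), -1)))
Function('w')(T) = -4 (Function('w')(T) = Add(-8, Mul(4, Mul(Add(T, T), Pow(Add(T, T), -1)))) = Add(-8, Mul(4, Mul(Mul(2, T), Pow(Mul(2, T), -1)))) = Add(-8, Mul(4, Mul(Mul(2, T), Mul(Rational(1, 2), Pow(T, -1))))) = Add(-8, Mul(4, 1)) = Add(-8, 4) = -4)
f = Rational(-1, 4) (f = Pow(-4, -1) = Rational(-1, 4) ≈ -0.25000)
Pow(Add(f, Function('I')(Function('F')(Function('q')(-5, 0)))), -1) = Pow(Add(Rational(-1, 4), -259), -1) = Pow(Rational(-1037, 4), -1) = Rational(-4, 1037)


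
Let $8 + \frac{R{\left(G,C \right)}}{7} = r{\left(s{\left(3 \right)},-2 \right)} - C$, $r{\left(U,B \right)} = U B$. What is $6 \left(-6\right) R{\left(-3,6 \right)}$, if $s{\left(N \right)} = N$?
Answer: $5040$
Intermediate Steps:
$r{\left(U,B \right)} = B U$
$R{\left(G,C \right)} = -98 - 7 C$ ($R{\left(G,C \right)} = -56 + 7 \left(\left(-2\right) 3 - C\right) = -56 + 7 \left(-6 - C\right) = -56 - \left(42 + 7 C\right) = -98 - 7 C$)
$6 \left(-6\right) R{\left(-3,6 \right)} = 6 \left(-6\right) \left(-98 - 42\right) = - 36 \left(-98 - 42\right) = \left(-36\right) \left(-140\right) = 5040$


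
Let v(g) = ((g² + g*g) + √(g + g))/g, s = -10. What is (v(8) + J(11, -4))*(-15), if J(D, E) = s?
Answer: -195/2 ≈ -97.500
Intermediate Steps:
J(D, E) = -10
v(g) = (2*g² + √2*√g)/g (v(g) = ((g² + g²) + √(2*g))/g = (2*g² + √2*√g)/g)
(v(8) + J(11, -4))*(-15) = ((2*8 + √2/√8) - 10)*(-15) = ((16 + √2*(√2/4)) - 10)*(-15) = ((16 + ½) - 10)*(-15) = (33/2 - 10)*(-15) = (13/2)*(-15) = -195/2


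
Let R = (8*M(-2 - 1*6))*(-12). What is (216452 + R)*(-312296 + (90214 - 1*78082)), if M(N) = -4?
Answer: -65086361104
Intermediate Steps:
R = 384 (R = (8*(-4))*(-12) = -32*(-12) = 384)
(216452 + R)*(-312296 + (90214 - 1*78082)) = (216452 + 384)*(-312296 + (90214 - 1*78082)) = 216836*(-312296 + (90214 - 78082)) = 216836*(-312296 + 12132) = 216836*(-300164) = -65086361104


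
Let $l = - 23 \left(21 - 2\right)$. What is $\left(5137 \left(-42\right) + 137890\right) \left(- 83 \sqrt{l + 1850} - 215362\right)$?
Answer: $16768946768 + 19388136 \sqrt{157} \approx 1.7012 \cdot 10^{10}$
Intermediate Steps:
$l = -437$ ($l = \left(-23\right) 19 = -437$)
$\left(5137 \left(-42\right) + 137890\right) \left(- 83 \sqrt{l + 1850} - 215362\right) = \left(5137 \left(-42\right) + 137890\right) \left(- 83 \sqrt{-437 + 1850} - 215362\right) = \left(-215754 + 137890\right) \left(- 83 \sqrt{1413} - 215362\right) = - 77864 \left(- 83 \cdot 3 \sqrt{157} - 215362\right) = - 77864 \left(- 249 \sqrt{157} - 215362\right) = - 77864 \left(-215362 - 249 \sqrt{157}\right) = 16768946768 + 19388136 \sqrt{157}$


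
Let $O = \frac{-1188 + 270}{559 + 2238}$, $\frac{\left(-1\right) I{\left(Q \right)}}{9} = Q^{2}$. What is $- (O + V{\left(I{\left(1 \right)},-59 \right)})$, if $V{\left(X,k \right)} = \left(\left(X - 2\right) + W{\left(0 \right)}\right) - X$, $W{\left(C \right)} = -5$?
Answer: $\frac{20497}{2797} \approx 7.3282$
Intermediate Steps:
$I{\left(Q \right)} = - 9 Q^{2}$
$O = - \frac{918}{2797} \approx -0.32821$
$V{\left(X,k \right)} = -7$ ($V{\left(X,k \right)} = \left(\left(X - 2\right) - 5\right) - X = \left(\left(-2 + X\right) - 5\right) - X = \left(-7 + X\right) - X = -7$)
$- (O + V{\left(I{\left(1 \right)},-59 \right)}) = - (- \frac{918}{2797} - 7) = \left(-1\right) \left(- \frac{20497}{2797}\right) = \frac{20497}{2797}$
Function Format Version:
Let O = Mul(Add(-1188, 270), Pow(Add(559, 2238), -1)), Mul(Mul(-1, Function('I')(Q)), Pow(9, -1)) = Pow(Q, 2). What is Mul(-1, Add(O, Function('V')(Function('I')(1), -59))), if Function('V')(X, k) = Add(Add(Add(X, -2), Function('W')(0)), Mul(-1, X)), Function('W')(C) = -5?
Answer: Rational(20497, 2797) ≈ 7.3282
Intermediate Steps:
Function('I')(Q) = Mul(-9, Pow(Q, 2))
O = Rational(-918, 2797) (O = Mul(-918, Pow(2797, -1)) = Mul(-918, Rational(1, 2797)) = Rational(-918, 2797) ≈ -0.32821)
Function('V')(X, k) = -7 (Function('V')(X, k) = Add(Add(Add(X, -2), -5), Mul(-1, X)) = Add(Add(Add(-2, X), -5), Mul(-1, X)) = Add(Add(-7, X), Mul(-1, X)) = -7)
Mul(-1, Add(O, Function('V')(Function('I')(1), -59))) = Mul(-1, Add(Rational(-918, 2797), -7)) = Mul(-1, Rational(-20497, 2797)) = Rational(20497, 2797)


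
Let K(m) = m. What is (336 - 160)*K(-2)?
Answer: -352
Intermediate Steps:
(336 - 160)*K(-2) = (336 - 160)*(-2) = 176*(-2) = -352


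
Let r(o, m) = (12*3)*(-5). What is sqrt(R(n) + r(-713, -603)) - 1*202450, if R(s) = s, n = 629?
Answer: -202450 + sqrt(449) ≈ -2.0243e+5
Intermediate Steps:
r(o, m) = -180 (r(o, m) = 36*(-5) = -180)
sqrt(R(n) + r(-713, -603)) - 1*202450 = sqrt(629 - 180) - 1*202450 = sqrt(449) - 202450 = -202450 + sqrt(449)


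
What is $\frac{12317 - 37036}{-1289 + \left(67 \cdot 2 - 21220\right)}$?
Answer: $\frac{24719}{22375} \approx 1.1048$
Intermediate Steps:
$\frac{12317 - 37036}{-1289 + \left(67 \cdot 2 - 21220\right)} = - \frac{24719}{-1289 + \left(134 - 21220\right)} = - \frac{24719}{-1289 - 21086} = - \frac{24719}{-22375} = \left(-24719\right) \left(- \frac{1}{22375}\right) = \frac{24719}{22375}$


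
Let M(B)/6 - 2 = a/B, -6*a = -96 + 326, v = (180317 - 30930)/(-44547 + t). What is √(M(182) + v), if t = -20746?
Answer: 2*√74563479761043/5941663 ≈ 2.9066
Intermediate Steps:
v = -149387/65293 (v = (180317 - 30930)/(-44547 - 20746) = 149387/(-65293) = 149387*(-1/65293) = -149387/65293 ≈ -2.2879)
a = -115/3 (a = -(-96 + 326)/6 = -⅙*230 = -115/3 ≈ -38.333)
M(B) = 12 - 230/B (M(B) = 12 + 6*(-115/(3*B)) = 12 - 230/B)
√(M(182) + v) = √((12 - 230/182) - 149387/65293) = √((12 - 230*1/182) - 149387/65293) = √((12 - 115/91) - 149387/65293) = √(977/91 - 149387/65293) = √(50197044/5941663) = 2*√74563479761043/5941663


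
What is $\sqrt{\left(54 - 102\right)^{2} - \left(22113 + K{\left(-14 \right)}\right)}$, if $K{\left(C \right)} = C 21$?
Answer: $i \sqrt{19515} \approx 139.7 i$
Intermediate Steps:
$K{\left(C \right)} = 21 C$
$\sqrt{\left(54 - 102\right)^{2} - \left(22113 + K{\left(-14 \right)}\right)} = \sqrt{\left(54 - 102\right)^{2} - \left(22113 + 21 \left(-14\right)\right)} = \sqrt{\left(-48\right)^{2} - 21819} = \sqrt{2304 + \left(-22113 + 294\right)} = \sqrt{2304 - 21819} = \sqrt{-19515} = i \sqrt{19515}$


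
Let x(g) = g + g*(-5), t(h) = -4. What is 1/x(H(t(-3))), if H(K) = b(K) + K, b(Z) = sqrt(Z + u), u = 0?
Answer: 1/20 + I/40 ≈ 0.05 + 0.025*I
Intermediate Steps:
b(Z) = sqrt(Z) (b(Z) = sqrt(Z + 0) = sqrt(Z))
H(K) = K + sqrt(K) (H(K) = sqrt(K) + K = K + sqrt(K))
x(g) = -4*g (x(g) = g - 5*g = -4*g)
1/x(H(t(-3))) = 1/(-4*(-4 + sqrt(-4))) = 1/(-4*(-4 + 2*I)) = 1/(16 - 8*I) = (16 + 8*I)/320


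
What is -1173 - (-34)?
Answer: -1139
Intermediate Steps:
-1173 - (-34) = -1173 - 1*(-34) = -1173 + 34 = -1139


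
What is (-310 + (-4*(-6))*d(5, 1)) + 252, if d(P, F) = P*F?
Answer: 62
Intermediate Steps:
d(P, F) = F*P
(-310 + (-4*(-6))*d(5, 1)) + 252 = (-310 + (-4*(-6))*(1*5)) + 252 = (-310 + 24*5) + 252 = (-310 + 120) + 252 = -190 + 252 = 62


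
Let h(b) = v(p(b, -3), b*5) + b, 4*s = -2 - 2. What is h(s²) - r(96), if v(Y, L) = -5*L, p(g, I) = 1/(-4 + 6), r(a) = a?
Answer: -120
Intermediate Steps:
s = -1 (s = (-2 - 2)/4 = (¼)*(-4) = -1)
p(g, I) = ½ (p(g, I) = 1/2 = ½)
h(b) = -24*b (h(b) = -5*b*5 + b = -25*b + b = -24*b)
h(s²) - r(96) = -24*(-1)² - 1*96 = -24*1 - 96 = -24 - 96 = -120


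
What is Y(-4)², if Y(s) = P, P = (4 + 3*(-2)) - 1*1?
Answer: 9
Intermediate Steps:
P = -3 (P = (4 - 6) - 1 = -2 - 1 = -3)
Y(s) = -3
Y(-4)² = (-3)² = 9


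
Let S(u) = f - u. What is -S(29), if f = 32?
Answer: -3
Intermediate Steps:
S(u) = 32 - u
-S(29) = -(32 - 1*29) = -(32 - 29) = -1*3 = -3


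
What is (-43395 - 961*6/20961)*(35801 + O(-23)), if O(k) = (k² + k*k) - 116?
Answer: -11140580002741/6987 ≈ -1.5945e+9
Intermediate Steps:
O(k) = -116 + 2*k² (O(k) = (k² + k²) - 116 = 2*k² - 116 = -116 + 2*k²)
(-43395 - 961*6/20961)*(35801 + O(-23)) = (-43395 - 961*6/20961)*(35801 + (-116 + 2*(-23)²)) = (-43395 - 5766*1/20961)*(35801 + (-116 + 2*529)) = (-43395 - 1922/6987)*(35801 + (-116 + 1058)) = -303202787*(35801 + 942)/6987 = -303202787/6987*36743 = -11140580002741/6987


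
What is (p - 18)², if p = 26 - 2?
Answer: 36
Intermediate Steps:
p = 24
(p - 18)² = (24 - 18)² = 6² = 36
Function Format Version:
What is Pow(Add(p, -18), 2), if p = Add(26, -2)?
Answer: 36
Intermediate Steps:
p = 24
Pow(Add(p, -18), 2) = Pow(Add(24, -18), 2) = Pow(6, 2) = 36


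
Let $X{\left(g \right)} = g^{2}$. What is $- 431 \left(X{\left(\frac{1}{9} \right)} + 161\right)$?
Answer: $- \frac{5621102}{81} \approx -69396.0$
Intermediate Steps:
$- 431 \left(X{\left(\frac{1}{9} \right)} + 161\right) = - 431 \left(\left(\frac{1}{9}\right)^{2} + 161\right) = - 431 \left(\frac{1}{81} + 161\right) = \left(-431\right) \frac{13042}{81} = - \frac{5621102}{81}$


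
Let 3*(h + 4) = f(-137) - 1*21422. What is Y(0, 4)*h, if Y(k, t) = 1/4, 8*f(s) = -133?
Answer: -171605/96 ≈ -1787.6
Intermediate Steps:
f(s) = -133/8 (f(s) = (⅛)*(-133) = -133/8)
Y(k, t) = ¼ (Y(k, t) = 1*(¼) = ¼)
h = -171605/24 (h = -4 + (-133/8 - 1*21422)/3 = -4 + (-133/8 - 21422)/3 = -4 + (⅓)*(-171509/8) = -4 - 171509/24 = -171605/24 ≈ -7150.2)
Y(0, 4)*h = (¼)*(-171605/24) = -171605/96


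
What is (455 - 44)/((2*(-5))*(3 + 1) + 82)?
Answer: 137/14 ≈ 9.7857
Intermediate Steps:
(455 - 44)/((2*(-5))*(3 + 1) + 82) = 411/(-10*4 + 82) = 411/(-40 + 82) = 411/42 = 411*(1/42) = 137/14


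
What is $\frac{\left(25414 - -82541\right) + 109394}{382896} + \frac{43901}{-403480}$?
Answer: $\frac{805527923}{1755578160} \approx 0.45884$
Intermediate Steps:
$\frac{\left(25414 - -82541\right) + 109394}{382896} + \frac{43901}{-403480} = \left(\left(25414 + 82541\right) + 109394\right) \frac{1}{382896} + 43901 \left(- \frac{1}{403480}\right) = \left(107955 + 109394\right) \frac{1}{382896} - \frac{3991}{36680} = 217349 \cdot \frac{1}{382896} - \frac{3991}{36680} = \frac{217349}{382896} - \frac{3991}{36680} = \frac{805527923}{1755578160}$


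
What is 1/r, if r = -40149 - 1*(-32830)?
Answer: -1/7319 ≈ -0.00013663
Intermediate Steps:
r = -7319 (r = -40149 + 32830 = -7319)
1/r = 1/(-7319) = -1/7319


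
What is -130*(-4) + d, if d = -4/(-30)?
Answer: 7802/15 ≈ 520.13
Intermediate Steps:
d = 2/15 (d = -4*(-1/30) = 2/15 ≈ 0.13333)
-130*(-4) + d = -130*(-4) + 2/15 = 520 + 2/15 = 7802/15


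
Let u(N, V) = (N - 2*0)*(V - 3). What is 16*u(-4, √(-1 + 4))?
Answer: 192 - 64*√3 ≈ 81.149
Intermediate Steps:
u(N, V) = N*(-3 + V) (u(N, V) = (N + 0)*(-3 + V) = N*(-3 + V))
16*u(-4, √(-1 + 4)) = 16*(-4*(-3 + √(-1 + 4))) = 16*(-4*(-3 + √3)) = 16*(12 - 4*√3) = 192 - 64*√3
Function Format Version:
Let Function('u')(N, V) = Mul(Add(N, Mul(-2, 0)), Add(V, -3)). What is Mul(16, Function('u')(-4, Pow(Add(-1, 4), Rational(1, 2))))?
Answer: Add(192, Mul(-64, Pow(3, Rational(1, 2)))) ≈ 81.149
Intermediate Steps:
Function('u')(N, V) = Mul(N, Add(-3, V)) (Function('u')(N, V) = Mul(Add(N, 0), Add(-3, V)) = Mul(N, Add(-3, V)))
Mul(16, Function('u')(-4, Pow(Add(-1, 4), Rational(1, 2)))) = Mul(16, Mul(-4, Add(-3, Pow(Add(-1, 4), Rational(1, 2))))) = Mul(16, Mul(-4, Add(-3, Pow(3, Rational(1, 2))))) = Mul(16, Add(12, Mul(-4, Pow(3, Rational(1, 2))))) = Add(192, Mul(-64, Pow(3, Rational(1, 2))))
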